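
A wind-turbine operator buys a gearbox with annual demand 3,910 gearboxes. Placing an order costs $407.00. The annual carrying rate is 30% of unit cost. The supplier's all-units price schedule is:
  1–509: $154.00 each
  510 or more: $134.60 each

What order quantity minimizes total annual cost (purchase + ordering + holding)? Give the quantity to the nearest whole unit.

Holding cost per unit per year at price C is H = 0.30·C.
Candidates are each tier's EOQ (if it falls in that tier) and each price-break quantity.
EOQ at $154.00 = 262.5 (feasible in tier 1): TC = 3,910×$154.00 + (3,910/262.5)×407 + (262.5/2)×0.30×$154.00 = $614,266.11.
EOQ at $134.60 = 280.7 < 510, so use break Q=510: TC = 3,910×$134.60 + (3,910/510.0)×407 + (510.0/2)×0.30×$134.60 = $539,703.23.
Lowest total cost is $539,703.23 at Q = 510.0.

Q* ≈ 510 gearboxes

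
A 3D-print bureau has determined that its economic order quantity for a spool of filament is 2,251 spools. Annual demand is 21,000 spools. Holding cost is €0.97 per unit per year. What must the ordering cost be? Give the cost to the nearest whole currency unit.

S ≈ €117

Squaring Q* = √(2DS/H) gives Q*² = 2DS/H.
From Q* = √(2DS/H): S = Q*²H / (2D) = 2,251² × 0.97 / (2 × 21,000) = 117.0236.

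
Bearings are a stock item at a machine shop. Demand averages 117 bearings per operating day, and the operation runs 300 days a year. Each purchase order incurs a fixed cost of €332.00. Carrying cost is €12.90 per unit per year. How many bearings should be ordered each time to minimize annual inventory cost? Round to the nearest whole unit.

Q* ≈ 1,344 bearings

Annual demand D = 117 × 300 = 35,100.
EOQ = √(2DS / H) = √(2 × 35,100 × 332 / 12.9).
= √(23,306,400 / 12.9) = √1,806,697.6744 ≈ 1344.135.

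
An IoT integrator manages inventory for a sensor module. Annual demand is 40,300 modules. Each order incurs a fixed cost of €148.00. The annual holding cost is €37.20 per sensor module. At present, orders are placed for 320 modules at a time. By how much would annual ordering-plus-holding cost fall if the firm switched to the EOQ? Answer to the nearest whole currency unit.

Extra cost ≈ €3,525 per year

EOQ = √(2DS/H) = √(2 × 40,300 × 148 / 37.2) ≈ 566.27.
Cost at Q* = (D/Q*)S + (Q*/2)H = √(2DSH) ≈ €21,065.41.
Cost at Q = 320: (40,300/320)×148 + (320/2)×37.2 = €18,638.75 + €5,952.00 = €24,590.75.
Excess = €24,590.75 − €21,065.41 = €3,525.34.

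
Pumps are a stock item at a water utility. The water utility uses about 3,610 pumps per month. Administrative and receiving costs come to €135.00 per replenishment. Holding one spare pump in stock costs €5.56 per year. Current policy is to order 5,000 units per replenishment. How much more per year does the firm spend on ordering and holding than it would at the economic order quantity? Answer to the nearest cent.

Annual demand D = 3,610 × 12 = 43,320.
EOQ = √(2DS/H) = √(2 × 43,320 × 135 / 5.56) ≈ 1450.40.
Cost at Q* = (D/Q*)S + (Q*/2)H = √(2DSH) ≈ €8,064.24.
Cost at Q = 5,000: (43,320/5,000)×135 + (5,000/2)×5.56 = €1,169.64 + €13,900.00 = €15,069.64.
Excess = €15,069.64 − €8,064.24 = €7,005.40.

Extra cost ≈ €7,005.40 per year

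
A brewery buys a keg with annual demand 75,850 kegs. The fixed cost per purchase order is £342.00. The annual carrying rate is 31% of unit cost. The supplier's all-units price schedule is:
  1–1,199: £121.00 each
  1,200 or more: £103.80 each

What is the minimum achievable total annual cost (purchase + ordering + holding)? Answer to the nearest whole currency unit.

TC* ≈ £7,914,089

Holding cost per unit per year at price C is H = 0.31·C.
Candidates are each tier's EOQ (if it falls in that tier) and each price-break quantity.
EOQ at £121.00 = 1176.1 (feasible in tier 1): TC = 75,850×£121.00 + (75,850/1176.1)×342 + (1176.1/2)×0.31×£121.00 = £9,221,964.30.
EOQ at £103.80 = 1269.8 (feasible in tier 2): TC = 75,850×£103.80 + (75,850/1269.8)×342 + (1269.8/2)×0.31×£103.80 = £7,914,088.78.
Lowest total cost among the candidates is at Q = 1269.8.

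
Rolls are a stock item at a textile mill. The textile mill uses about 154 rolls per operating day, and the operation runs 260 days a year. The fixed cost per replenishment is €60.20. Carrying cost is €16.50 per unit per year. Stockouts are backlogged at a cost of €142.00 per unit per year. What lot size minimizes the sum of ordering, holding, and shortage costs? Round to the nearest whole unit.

Annual demand D = 154 × 260 = 40,040.
With planned backorders, Q* = √(2DS/H) · √((H+B)/B).
√(2DS/H) = √(2 × 40,040 × 60.2 / 16.5) = 540.528.
√((H+B)/B) = √((16.5+142)/142) = 1.0565.
Q* ≈ 571.069.

Q* ≈ 571 rolls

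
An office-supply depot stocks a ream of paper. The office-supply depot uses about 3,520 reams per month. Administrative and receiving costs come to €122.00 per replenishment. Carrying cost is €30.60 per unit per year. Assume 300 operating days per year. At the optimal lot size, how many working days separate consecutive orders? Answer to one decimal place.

T ≈ 4.1 days

Annual demand D = 3,520 × 12 = 42,240.
Q* = √(2DS/H) = √(2 × 42,240 × 122 / 30.6) ≈ 580.36.
Cycle time = Q*/D × 300 = 580.36 / 42,240 × 300 ≈ 4.122 days.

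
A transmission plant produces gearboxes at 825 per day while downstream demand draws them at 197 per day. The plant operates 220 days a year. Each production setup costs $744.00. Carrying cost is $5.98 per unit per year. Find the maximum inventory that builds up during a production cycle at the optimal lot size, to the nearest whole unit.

Annual demand D = 197 × 220 = 43,340.
Production build-up factor (1 − d/p) = 1 − 197/825 = 0.7612.
Q* = √(2DS / (H(1 − d/p))) = √(2 × 43,340 × 744 / (5.98 × 0.7612)).
= √(64,489,920 / 4.552) ≈ 3763.938.
Maximum inventory = Q*(1 − d/p) = 3763.938 × 0.7612 ≈ 2865.155.

I_max ≈ 2,865 gearboxes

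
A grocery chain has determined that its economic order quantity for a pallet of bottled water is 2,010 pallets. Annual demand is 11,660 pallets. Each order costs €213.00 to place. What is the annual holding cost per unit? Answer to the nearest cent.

Invert the EOQ relation Q*² = 2DS/H.
From Q* = √(2DS/H): H = 2DS / Q*² = 2 × 11,660 × 213 / 2,010² = 1.2295.

H ≈ €1.23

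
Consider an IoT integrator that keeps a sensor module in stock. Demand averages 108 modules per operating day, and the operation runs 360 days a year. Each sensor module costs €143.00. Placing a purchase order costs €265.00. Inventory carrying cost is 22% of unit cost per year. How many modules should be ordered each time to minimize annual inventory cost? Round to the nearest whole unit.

Annual demand D = 108 × 360 = 38,880.
Holding cost H = 0.22 × €143.00 = €31.4600 per unit per year.
EOQ = √(2DS / H) = √(2 × 38,880 × 265 / 31.46).
= √(20,606,400 / 31.46) = √655,003.1786 ≈ 809.323.

Q* ≈ 809 modules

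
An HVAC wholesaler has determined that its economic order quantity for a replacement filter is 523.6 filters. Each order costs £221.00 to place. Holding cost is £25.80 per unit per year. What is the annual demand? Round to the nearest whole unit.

D ≈ 16,003 filters per year

Invert the EOQ relation Q*² = 2DS/H.
From Q* = √(2DS/H): D = Q*²H / (2S) = 523.6² × 25.8 / (2 × 221) = 16002.827.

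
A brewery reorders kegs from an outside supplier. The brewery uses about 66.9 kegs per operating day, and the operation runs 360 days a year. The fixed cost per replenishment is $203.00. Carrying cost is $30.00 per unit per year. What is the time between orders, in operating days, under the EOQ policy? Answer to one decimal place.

T ≈ 8.5 days

Annual demand D = 66.9 × 360 = 24,084.
EOQ = √(2DS/H) = √(2 × 24,084 × 203 / 30) ≈ 570.91.
Cycle time = Q*/D × 360 = 570.91 / 24,084 × 360 ≈ 8.534 days.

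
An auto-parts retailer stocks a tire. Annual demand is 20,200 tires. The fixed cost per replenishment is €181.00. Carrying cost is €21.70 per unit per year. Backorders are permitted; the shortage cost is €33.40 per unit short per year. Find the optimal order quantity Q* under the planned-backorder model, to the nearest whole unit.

With planned backorders, Q* = √(2DS/H) · √((H+B)/B).
√(2DS/H) = √(2 × 20,200 × 181 / 21.7) = 580.497.
√((H+B)/B) = √((21.7+33.4)/33.4) = 1.2844.
Q* ≈ 745.594.

Q* ≈ 746 tires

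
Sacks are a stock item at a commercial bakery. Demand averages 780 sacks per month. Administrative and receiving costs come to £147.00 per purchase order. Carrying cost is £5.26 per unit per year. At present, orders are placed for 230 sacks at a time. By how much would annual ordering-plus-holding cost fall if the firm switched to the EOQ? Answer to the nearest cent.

Extra cost ≈ £2,782.60 per year

Annual demand D = 780 × 12 = 9,360.
EOQ = √(2DS/H) = √(2 × 9,360 × 147 / 5.26) ≈ 723.30.
Cost at Q* = (D/Q*)S + (Q*/2)H = √(2DSH) ≈ £3,804.56.
Cost at Q = 230: (9,360/230)×147 + (230/2)×5.26 = £5,982.26 + £604.90 = £6,587.16.
Excess = £6,587.16 − £3,804.56 = £2,782.60.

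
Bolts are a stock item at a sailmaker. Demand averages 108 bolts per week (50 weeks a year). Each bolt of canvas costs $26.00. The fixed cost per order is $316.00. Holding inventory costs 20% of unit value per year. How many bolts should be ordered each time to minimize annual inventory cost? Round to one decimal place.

Annual demand D = 108 × 50 = 5,400.
Holding cost H = 0.20 × $26.00 = $5.2000 per unit per year.
EOQ = √(2DS / H) = √(2 × 5,400 × 316 / 5.2).
= √(3,412,800 / 5.2) = √656,307.6923 ≈ 810.128.

Q* ≈ 810.1 bolts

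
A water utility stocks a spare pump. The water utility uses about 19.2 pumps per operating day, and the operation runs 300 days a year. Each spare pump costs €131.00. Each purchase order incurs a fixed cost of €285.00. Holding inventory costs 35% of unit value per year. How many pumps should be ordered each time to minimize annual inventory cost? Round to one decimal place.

Annual demand D = 19.2 × 300 = 5,760.
Holding cost H = 0.35 × €131.00 = €45.8500 per unit per year.
EOQ = √(2DS / H) = √(2 × 5,760 × 285 / 45.85).
= √(3,283,200 / 45.85) = √71,607.4155 ≈ 267.596.

Q* ≈ 267.6 pumps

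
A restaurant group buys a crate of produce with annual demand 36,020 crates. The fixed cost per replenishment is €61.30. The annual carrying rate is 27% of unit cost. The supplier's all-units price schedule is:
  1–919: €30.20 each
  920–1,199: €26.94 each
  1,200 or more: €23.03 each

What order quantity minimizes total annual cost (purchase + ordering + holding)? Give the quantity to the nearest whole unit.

Holding cost per unit per year at price C is H = 0.27·C.
For each price level, check whether its EOQ is feasible; otherwise the best quantity at that price is the breakpoint.
EOQ at €30.20 = 735.9 (feasible in tier 1): TC = 36,020×€30.20 + (36,020/735.9)×61.3 + (735.9/2)×0.27×€30.20 = €1,093,804.71.
EOQ at €26.94 = 779.2 < 920, so use break Q=920: TC = 36,020×€26.94 + (36,020/920.0)×61.3 + (920.0/2)×0.27×€26.94 = €976,124.78.
EOQ at €23.03 = 842.7 < 1200, so use break Q=1200: TC = 36,020×€23.03 + (36,020/1200.0)×61.3 + (1200.0/2)×0.27×€23.03 = €835,111.48.
Lowest total cost is €835,111.48 at Q = 1200.0.

Q* ≈ 1,200 crates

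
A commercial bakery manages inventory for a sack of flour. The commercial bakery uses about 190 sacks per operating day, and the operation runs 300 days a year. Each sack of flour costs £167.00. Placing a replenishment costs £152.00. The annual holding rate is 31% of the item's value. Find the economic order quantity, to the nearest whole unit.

Q* ≈ 579 sacks

Annual demand D = 190 × 300 = 57,000.
Holding cost H = 0.31 × £167.00 = £51.7700 per unit per year.
EOQ = √(2DS / H) = √(2 × 57,000 × 152 / 51.77).
= √(17,328,000 / 51.77) = √334,711.2227 ≈ 578.542.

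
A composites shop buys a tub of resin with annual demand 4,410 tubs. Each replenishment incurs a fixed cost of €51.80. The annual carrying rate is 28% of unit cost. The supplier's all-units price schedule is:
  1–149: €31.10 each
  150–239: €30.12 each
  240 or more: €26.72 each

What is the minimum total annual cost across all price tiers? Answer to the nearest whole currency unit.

TC* ≈ €119,684

Holding cost per unit per year at price C is H = 0.28·C.
Candidates are each tier's EOQ (if it falls in that tier) and each price-break quantity.
Tier 1 (€31.10): EOQ = 229.1 exceeds tier's upper bound 149, so this tier is dominated.
EOQ at €30.12 = 232.8 (feasible in tier 2): TC = 4,410×€30.12 + (4,410/232.8)×51.8 + (232.8/2)×0.28×€30.12 = €134,792.13.
EOQ at €26.72 = 247.1 (feasible in tier 3): TC = 4,410×€26.72 + (4,410/247.1)×51.8 + (247.1/2)×0.28×€26.72 = €119,684.03.
Lowest total cost among the candidates is at Q = 247.1.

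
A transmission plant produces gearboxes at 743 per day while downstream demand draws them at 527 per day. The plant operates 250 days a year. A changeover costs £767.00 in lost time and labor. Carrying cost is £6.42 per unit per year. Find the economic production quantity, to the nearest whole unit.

Q* ≈ 10,406 gearboxes

Annual demand D = 527 × 250 = 131,750.
Production build-up factor (1 − d/p) = 1 − 527/743 = 0.2907.
Q* = √(2DS / (H(1 − d/p))) = √(2 × 131,750 × 767 / (6.42 × 0.2907)).
= √(202,104,500 / 1.8664) ≈ 10406.100.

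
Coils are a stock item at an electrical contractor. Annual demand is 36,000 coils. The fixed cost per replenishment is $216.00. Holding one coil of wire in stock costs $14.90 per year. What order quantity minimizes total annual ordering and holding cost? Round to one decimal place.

Q* ≈ 1,021.6 coils

EOQ = √(2DS / H) = √(2 × 36,000 × 216 / 14.9).
= √(15,552,000 / 14.9) = √1,043,758.3893 ≈ 1021.645.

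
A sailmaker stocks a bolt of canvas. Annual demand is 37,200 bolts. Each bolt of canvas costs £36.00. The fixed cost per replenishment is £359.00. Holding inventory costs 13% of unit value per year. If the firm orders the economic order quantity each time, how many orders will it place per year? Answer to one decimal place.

Holding cost H = 0.13 × £36.00 = £4.6800 per unit per year.
EOQ = √(2DS/H) = √(2 × 37,200 × 359 / 4.68) ≈ 2388.97.
Orders per year = D / Q* = 37,200 / 2388.97 ≈ 15.572.

N ≈ 15.6 orders per year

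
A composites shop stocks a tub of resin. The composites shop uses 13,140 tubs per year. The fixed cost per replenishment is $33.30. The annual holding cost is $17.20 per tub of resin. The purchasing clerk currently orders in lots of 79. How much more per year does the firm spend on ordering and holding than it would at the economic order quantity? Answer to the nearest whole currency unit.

EOQ = √(2DS/H) = √(2 × 13,140 × 33.3 / 17.2) ≈ 225.56.
Cost at Q* = (D/Q*)S + (Q*/2)H = √(2DSH) ≈ $3,879.71.
Cost at Q = 79: (13,140/79)×33.3 + (79/2)×17.2 = $5,538.76 + $679.40 = $6,218.16.
Excess = $6,218.16 − $3,879.71 = $2,338.45.

Extra cost ≈ $2,338 per year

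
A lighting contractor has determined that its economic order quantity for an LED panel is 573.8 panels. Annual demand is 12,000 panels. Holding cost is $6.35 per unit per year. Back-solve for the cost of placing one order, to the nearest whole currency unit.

Squaring Q* = √(2DS/H) gives Q*² = 2DS/H.
From Q* = √(2DS/H): S = Q*²H / (2D) = 573.8² × 6.35 / (2 × 12,000) = 87.1131.

S ≈ $87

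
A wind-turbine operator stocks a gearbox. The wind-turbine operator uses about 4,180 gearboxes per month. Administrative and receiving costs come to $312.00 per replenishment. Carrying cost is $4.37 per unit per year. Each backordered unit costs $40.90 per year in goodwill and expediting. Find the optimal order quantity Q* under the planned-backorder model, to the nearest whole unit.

Q* ≈ 2,816 gearboxes

Annual demand D = 4,180 × 12 = 50,160.
With planned backorders, Q* = √(2DS/H) · √((H+B)/B).
√(2DS/H) = √(2 × 50,160 × 312 / 4.37) = 2676.273.
√((H+B)/B) = √((4.37+40.9)/40.9) = 1.0521.
Q* ≈ 2815.619.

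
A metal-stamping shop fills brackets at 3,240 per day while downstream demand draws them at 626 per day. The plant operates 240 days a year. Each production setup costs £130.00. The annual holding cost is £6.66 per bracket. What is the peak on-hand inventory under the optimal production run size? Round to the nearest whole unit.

Annual demand D = 626 × 240 = 150,240.
Production build-up factor (1 − d/p) = 1 − 626/3,240 = 0.8068.
Q* = √(2DS / (H(1 − d/p))) = √(2 × 150,240 × 130 / (6.66 × 0.8068)).
= √(39,062,400 / 5.3732) ≈ 2696.262.
Maximum inventory = Q*(1 − d/p) = 2696.262 × 0.8068 ≈ 2175.317.

I_max ≈ 2,175 brackets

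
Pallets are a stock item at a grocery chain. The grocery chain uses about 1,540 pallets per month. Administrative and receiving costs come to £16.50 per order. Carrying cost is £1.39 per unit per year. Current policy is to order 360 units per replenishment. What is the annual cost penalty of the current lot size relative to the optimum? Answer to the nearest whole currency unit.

Annual demand D = 1,540 × 12 = 18,480.
EOQ = √(2DS/H) = √(2 × 18,480 × 16.5 / 1.39) ≈ 662.37.
Cost at Q* = (D/Q*)S + (Q*/2)H = √(2DSH) ≈ £920.69.
Cost at Q = 360: (18,480/360)×16.5 + (360/2)×1.39 = £847.00 + £250.20 = £1,097.20.
Excess = £1,097.20 − £920.69 = £176.51.

Extra cost ≈ £177 per year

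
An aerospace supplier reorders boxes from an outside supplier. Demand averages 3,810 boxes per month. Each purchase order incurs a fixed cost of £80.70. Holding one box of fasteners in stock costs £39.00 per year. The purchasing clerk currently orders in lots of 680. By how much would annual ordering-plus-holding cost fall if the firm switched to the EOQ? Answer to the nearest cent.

Annual demand D = 3,810 × 12 = 45,720.
EOQ = √(2DS/H) = √(2 × 45,720 × 80.7 / 39) ≈ 434.98.
Cost at Q* = (D/Q*)S + (Q*/2)H = √(2DSH) ≈ £16,964.35.
Cost at Q = 680: (45,720/680)×80.7 + (680/2)×39 = £5,425.89 + £13,260.00 = £18,685.89.
Excess = £18,685.89 − £16,964.35 = £1,721.54.

Extra cost ≈ £1,721.54 per year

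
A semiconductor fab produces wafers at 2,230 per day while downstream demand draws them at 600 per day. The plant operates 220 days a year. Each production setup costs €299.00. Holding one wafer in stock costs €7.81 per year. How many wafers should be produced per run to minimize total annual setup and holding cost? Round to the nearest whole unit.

Annual demand D = 600 × 220 = 132,000.
Production build-up factor (1 − d/p) = 1 − 600/2,230 = 0.7309.
Q* = √(2DS / (H(1 − d/p))) = √(2 × 132,000 × 299 / (7.81 × 0.7309)).
= √(78,936,000 / 5.7087) ≈ 3718.525.

Q* ≈ 3,719 wafers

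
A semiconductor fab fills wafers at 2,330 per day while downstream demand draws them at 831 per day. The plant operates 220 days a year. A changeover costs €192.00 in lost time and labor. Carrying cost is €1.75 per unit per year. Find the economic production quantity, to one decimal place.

Q* ≈ 7,896.5 wafers

Annual demand D = 831 × 220 = 182,820.
Production build-up factor (1 − d/p) = 1 − 831/2,330 = 0.6433.
Q* = √(2DS / (H(1 − d/p))) = √(2 × 182,820 × 192 / (1.75 × 0.6433)).
= √(70,202,880 / 1.1259) ≈ 7896.517.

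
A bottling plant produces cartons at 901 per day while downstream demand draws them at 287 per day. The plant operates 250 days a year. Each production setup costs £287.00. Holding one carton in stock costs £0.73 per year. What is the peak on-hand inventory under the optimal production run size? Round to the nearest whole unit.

Annual demand D = 287 × 250 = 71,750.
Production build-up factor (1 − d/p) = 1 − 287/901 = 0.6815.
Q* = √(2DS / (H(1 − d/p))) = √(2 × 71,750 × 287 / (0.73 × 0.6815)).
= √(41,184,500 / 0.4975) ≈ 9098.791.
Maximum inventory = Q*(1 − d/p) = 9098.791 × 0.6815 ≈ 6200.508.

I_max ≈ 6,201 cartons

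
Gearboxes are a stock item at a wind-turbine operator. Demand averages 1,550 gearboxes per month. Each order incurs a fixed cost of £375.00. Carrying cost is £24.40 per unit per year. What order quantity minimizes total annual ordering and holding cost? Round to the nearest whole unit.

Annual demand D = 1,550 × 12 = 18,600.
EOQ = √(2DS / H) = √(2 × 18,600 × 375 / 24.4).
= √(13,950,000 / 24.4) = √571,721.3115 ≈ 756.123.

Q* ≈ 756 gearboxes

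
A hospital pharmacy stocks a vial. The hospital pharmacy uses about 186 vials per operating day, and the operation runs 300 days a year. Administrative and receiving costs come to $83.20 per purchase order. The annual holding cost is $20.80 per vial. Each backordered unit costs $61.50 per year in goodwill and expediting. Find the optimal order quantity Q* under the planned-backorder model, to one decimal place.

Annual demand D = 186 × 300 = 55,800.
With planned backorders, Q* = √(2DS/H) · √((H+B)/B).
√(2DS/H) = √(2 × 55,800 × 83.2 / 20.8) = 668.132.
√((H+B)/B) = √((20.8+61.5)/61.5) = 1.1568.
Q* ≈ 772.902.

Q* ≈ 772.9 vials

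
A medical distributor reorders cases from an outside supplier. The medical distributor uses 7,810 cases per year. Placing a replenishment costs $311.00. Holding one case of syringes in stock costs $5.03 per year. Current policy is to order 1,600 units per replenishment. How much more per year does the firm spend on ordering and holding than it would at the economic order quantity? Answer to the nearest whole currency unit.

EOQ = √(2DS/H) = √(2 × 7,810 × 311 / 5.03) ≈ 982.74.
Cost at Q* = (D/Q*)S + (Q*/2)H = √(2DSH) ≈ $4,943.16.
Cost at Q = 1,600: (7,810/1,600)×311 + (1,600/2)×5.03 = $1,518.07 + $4,024.00 = $5,542.07.
Excess = $5,542.07 − $4,943.16 = $598.91.

Extra cost ≈ $599 per year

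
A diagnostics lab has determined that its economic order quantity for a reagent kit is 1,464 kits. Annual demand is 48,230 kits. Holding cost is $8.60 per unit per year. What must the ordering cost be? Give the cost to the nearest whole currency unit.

Squaring Q* = √(2DS/H) gives Q*² = 2DS/H.
From Q* = √(2DS/H): S = Q*²H / (2D) = 1,464² × 8.6 / (2 × 48,230) = 191.0880.

S ≈ $191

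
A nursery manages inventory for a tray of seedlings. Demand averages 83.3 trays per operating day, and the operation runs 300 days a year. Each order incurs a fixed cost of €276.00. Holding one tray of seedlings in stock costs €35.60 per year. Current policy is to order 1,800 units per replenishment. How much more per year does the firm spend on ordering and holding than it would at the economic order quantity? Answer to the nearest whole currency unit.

Extra cost ≈ €13,711 per year

Annual demand D = 83.3 × 300 = 24,990.
EOQ = √(2DS/H) = √(2 × 24,990 × 276 / 35.6) ≈ 622.48.
Cost at Q* = (D/Q*)S + (Q*/2)H = √(2DSH) ≈ €22,160.40.
Cost at Q = 1,800: (24,990/1,800)×276 + (1,800/2)×35.6 = €3,831.80 + €32,040.00 = €35,871.80.
Excess = €35,871.80 − €22,160.40 = €13,711.40.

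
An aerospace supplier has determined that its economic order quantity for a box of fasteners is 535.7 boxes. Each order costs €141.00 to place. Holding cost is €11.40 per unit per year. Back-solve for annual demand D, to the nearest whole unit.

D ≈ 11,601 boxes per year

Invert the EOQ relation Q*² = 2DS/H.
From Q* = √(2DS/H): D = Q*²H / (2S) = 535.7² × 11.4 / (2 × 141) = 11601.096.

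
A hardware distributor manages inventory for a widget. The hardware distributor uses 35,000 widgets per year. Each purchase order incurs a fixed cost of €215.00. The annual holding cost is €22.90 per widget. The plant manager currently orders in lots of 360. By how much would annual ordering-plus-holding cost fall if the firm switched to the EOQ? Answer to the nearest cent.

EOQ = √(2DS/H) = √(2 × 35,000 × 215 / 22.9) ≈ 810.68.
Cost at Q* = (D/Q*)S + (Q*/2)H = √(2DSH) ≈ €18,564.62.
Cost at Q = 360: (35,000/360)×215 + (360/2)×22.9 = €20,902.78 + €4,122.00 = €25,024.78.
Excess = €25,024.78 − €18,564.62 = €6,460.16.

Extra cost ≈ €6,460.16 per year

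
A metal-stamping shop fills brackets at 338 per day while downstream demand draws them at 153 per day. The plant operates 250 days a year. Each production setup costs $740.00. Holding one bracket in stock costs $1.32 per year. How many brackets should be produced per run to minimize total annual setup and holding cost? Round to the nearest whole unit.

Q* ≈ 8,852 brackets

Annual demand D = 153 × 250 = 38,250.
Production build-up factor (1 − d/p) = 1 − 153/338 = 0.5473.
Q* = √(2DS / (H(1 − d/p))) = √(2 × 38,250 × 740 / (1.32 × 0.5473)).
= √(56,610,000 / 0.7225) ≈ 8851.810.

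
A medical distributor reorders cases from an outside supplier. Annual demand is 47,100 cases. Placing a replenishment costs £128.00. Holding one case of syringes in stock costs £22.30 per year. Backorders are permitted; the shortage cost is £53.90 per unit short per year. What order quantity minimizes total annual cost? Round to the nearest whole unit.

Q* ≈ 874 cases

With planned backorders, Q* = √(2DS/H) · √((H+B)/B).
√(2DS/H) = √(2 × 47,100 × 128 / 22.3) = 735.323.
√((H+B)/B) = √((22.3+53.9)/53.9) = 1.1890.
Q* ≈ 874.301.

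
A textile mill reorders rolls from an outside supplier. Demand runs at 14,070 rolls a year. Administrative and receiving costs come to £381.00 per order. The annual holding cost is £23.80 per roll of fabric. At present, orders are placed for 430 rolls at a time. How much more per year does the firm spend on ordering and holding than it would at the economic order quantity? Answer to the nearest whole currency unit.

Extra cost ≈ £1,610 per year

EOQ = √(2DS/H) = √(2 × 14,070 × 381 / 23.8) ≈ 671.18.
Cost at Q* = (D/Q*)S + (Q*/2)H = √(2DSH) ≈ £15,973.98.
Cost at Q = 430: (14,070/430)×381 + (430/2)×23.8 = £12,466.67 + £5,117.00 = £17,583.67.
Excess = £17,583.67 − £15,973.98 = £1,609.70.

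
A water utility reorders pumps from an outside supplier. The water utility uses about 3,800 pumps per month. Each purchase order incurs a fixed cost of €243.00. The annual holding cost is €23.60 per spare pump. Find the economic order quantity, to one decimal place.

Q* ≈ 969.0 pumps

Annual demand D = 3,800 × 12 = 45,600.
EOQ = √(2DS / H) = √(2 × 45,600 × 243 / 23.6).
= √(22,161,600 / 23.6) = √939,050.8475 ≈ 969.046.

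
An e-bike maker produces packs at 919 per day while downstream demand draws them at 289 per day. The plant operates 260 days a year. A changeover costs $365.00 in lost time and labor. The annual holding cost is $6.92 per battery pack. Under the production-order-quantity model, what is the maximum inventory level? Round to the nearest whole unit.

Annual demand D = 289 × 260 = 75,140.
Production build-up factor (1 − d/p) = 1 − 289/919 = 0.6855.
Q* = √(2DS / (H(1 − d/p))) = √(2 × 75,140 × 365 / (6.92 × 0.6855)).
= √(54,852,200 / 4.7439) ≈ 3400.411.
Maximum inventory = Q*(1 − d/p) = 3400.411 × 0.6855 ≈ 2331.076.

I_max ≈ 2,331 packs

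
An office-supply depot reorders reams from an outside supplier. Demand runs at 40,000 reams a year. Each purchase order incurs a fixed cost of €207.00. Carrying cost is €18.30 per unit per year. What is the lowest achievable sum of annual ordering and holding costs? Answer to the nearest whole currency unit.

TC* ≈ €17,408

Q* = √(2DS/H) = √(2 × 40,000 × 207 / 18.3) ≈ 951.27.
At Q*, ordering cost (D/Q*)S equals holding cost (Q*/2)H, each = √(DSH/2).
Minimum total = √(2DSH) = √(2 × 40,000 × 207 × 18.3) ≈ 17408.274.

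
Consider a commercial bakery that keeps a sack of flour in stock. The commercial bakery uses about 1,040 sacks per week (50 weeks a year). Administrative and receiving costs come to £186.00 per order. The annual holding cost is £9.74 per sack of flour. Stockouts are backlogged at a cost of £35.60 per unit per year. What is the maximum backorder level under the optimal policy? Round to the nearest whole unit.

S* ≈ 342 sacks

Annual demand D = 1,040 × 50 = 52,000.
With planned backorders, Q* = √(2DS/H) · √((H+B)/B).
√(2DS/H) = √(2 × 52,000 × 186 / 9.74) = 1409.268.
√((H+B)/B) = √((9.74+35.6)/35.6) = 1.1285.
Q* ≈ 1590.411.
S* = Q* · H/(H+B) = 1590.411 × 9.74/45.34 ≈ 341.654.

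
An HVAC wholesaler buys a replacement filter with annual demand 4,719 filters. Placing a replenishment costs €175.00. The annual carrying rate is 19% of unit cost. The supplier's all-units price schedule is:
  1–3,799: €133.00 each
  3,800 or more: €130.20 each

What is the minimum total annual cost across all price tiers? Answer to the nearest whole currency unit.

TC* ≈ €634,087

Holding cost per unit per year at price C is H = 0.19·C.
Evaluate total cost at each tier's feasible EOQ or, if the EOQ is below the tier, at the tier's minimum quantity.
EOQ at €133.00 = 255.7 (feasible in tier 1): TC = 4,719×€133.00 + (4,719/255.7)×175 + (255.7/2)×0.19×€133.00 = €634,087.43.
EOQ at €130.20 = 258.4 < 3800, so use break Q=3800: TC = 4,719×€130.20 + (4,719/3800.0)×175 + (3800.0/2)×0.19×€130.20 = €661,633.32.
Lowest total cost among the candidates is at Q = 255.7.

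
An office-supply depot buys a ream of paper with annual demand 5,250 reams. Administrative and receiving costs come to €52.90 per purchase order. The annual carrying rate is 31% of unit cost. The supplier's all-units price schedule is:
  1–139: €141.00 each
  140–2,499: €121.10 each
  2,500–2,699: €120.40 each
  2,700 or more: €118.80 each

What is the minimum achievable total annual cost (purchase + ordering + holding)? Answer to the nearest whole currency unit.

TC* ≈ €640,387

Holding cost per unit per year at price C is H = 0.31·C.
For each price level, check whether its EOQ is feasible; otherwise the best quantity at that price is the breakpoint.
EOQ at €141.00 = 112.7 (feasible in tier 1): TC = 5,250×€141.00 + (5,250/112.7)×52.9 + (112.7/2)×0.31×€141.00 = €745,177.34.
EOQ at €121.10 = 121.6 < 140, so use break Q=140: TC = 5,250×€121.10 + (5,250/140.0)×52.9 + (140.0/2)×0.31×€121.10 = €640,386.62.
EOQ at €120.40 = 122.0 < 2500, so use break Q=2500: TC = 5,250×€120.40 + (5,250/2500.0)×52.9 + (2500.0/2)×0.31×€120.40 = €678,866.09.
EOQ at €118.80 = 122.8 < 2700, so use break Q=2700: TC = 5,250×€118.80 + (5,250/2700.0)×52.9 + (2700.0/2)×0.31×€118.80 = €673,520.66.
Lowest total cost among the candidates is at Q = 140.0.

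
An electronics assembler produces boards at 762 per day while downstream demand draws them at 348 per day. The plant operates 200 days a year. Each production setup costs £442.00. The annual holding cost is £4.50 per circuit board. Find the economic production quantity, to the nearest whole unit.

Annual demand D = 348 × 200 = 69,600.
Production build-up factor (1 − d/p) = 1 − 348/762 = 0.5433.
Q* = √(2DS / (H(1 − d/p))) = √(2 × 69,600 × 442 / (4.5 × 0.5433)).
= √(61,526,400 / 2.4449) ≈ 5016.511.

Q* ≈ 5,017 boards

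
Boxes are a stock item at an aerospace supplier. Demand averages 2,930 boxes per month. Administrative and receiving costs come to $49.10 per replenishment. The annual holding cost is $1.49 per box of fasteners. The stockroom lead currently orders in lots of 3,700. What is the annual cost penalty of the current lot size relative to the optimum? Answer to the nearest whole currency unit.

Extra cost ≈ $955 per year

Annual demand D = 2,930 × 12 = 35,160.
EOQ = √(2DS/H) = √(2 × 35,160 × 49.1 / 1.49) ≈ 1522.25.
Cost at Q* = (D/Q*)S + (Q*/2)H = √(2DSH) ≈ $2,268.16.
Cost at Q = 3,700: (35,160/3,700)×49.1 + (3,700/2)×1.49 = $466.58 + $2,756.50 = $3,223.08.
Excess = $3,223.08 − $2,268.16 = $954.92.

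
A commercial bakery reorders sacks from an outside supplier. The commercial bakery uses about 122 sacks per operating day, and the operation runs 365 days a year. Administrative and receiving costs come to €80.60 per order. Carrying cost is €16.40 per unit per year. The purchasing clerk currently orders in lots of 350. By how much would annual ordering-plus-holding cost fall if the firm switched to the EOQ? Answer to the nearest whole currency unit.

Annual demand D = 122 × 365 = 44,530.
EOQ = √(2DS/H) = √(2 × 44,530 × 80.6 / 16.4) ≈ 661.59.
Cost at Q* = (D/Q*)S + (Q*/2)H = √(2DSH) ≈ €10,850.03.
Cost at Q = 350: (44,530/350)×80.6 + (350/2)×16.4 = €10,254.62 + €2,870.00 = €13,124.62.
Excess = €13,124.62 − €10,850.03 = €2,274.60.

Extra cost ≈ €2,275 per year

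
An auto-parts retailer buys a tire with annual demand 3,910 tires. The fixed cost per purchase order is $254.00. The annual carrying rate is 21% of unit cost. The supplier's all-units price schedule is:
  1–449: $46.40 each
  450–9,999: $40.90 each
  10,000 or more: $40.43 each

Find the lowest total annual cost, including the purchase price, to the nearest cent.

Holding cost per unit per year at price C is H = 0.21·C.
Candidates are each tier's EOQ (if it falls in that tier) and each price-break quantity.
Tier 1 ($46.40): EOQ = 451.5 exceeds tier's upper bound 449, so this tier is dominated.
EOQ at $40.90 = 480.9 (feasible in tier 2): TC = 3,910×$40.90 + (3,910/480.9)×254 + (480.9/2)×0.21×$40.90 = $164,049.39.
EOQ at $40.43 = 483.7 < 10000, so use break Q=10000: TC = 3,910×$40.43 + (3,910/10000.0)×254 + (10000.0/2)×0.21×$40.43 = $200,632.11.
Lowest total cost among the candidates is at Q = 480.9.

TC* ≈ $164,049.39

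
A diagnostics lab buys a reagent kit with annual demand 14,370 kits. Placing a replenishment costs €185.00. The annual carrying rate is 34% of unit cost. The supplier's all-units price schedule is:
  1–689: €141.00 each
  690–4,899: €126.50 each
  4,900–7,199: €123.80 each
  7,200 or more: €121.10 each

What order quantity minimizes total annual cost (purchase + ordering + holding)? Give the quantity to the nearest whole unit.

Q* ≈ 690 kits

Holding cost per unit per year at price C is H = 0.34·C.
Candidates are each tier's EOQ (if it falls in that tier) and each price-break quantity.
EOQ at €141.00 = 333.0 (feasible in tier 1): TC = 14,370×€141.00 + (14,370/333.0)×185 + (333.0/2)×0.34×€141.00 = €2,042,135.34.
EOQ at €126.50 = 351.6 < 690, so use break Q=690: TC = 14,370×€126.50 + (14,370/690.0)×185 + (690.0/2)×0.34×€126.50 = €1,836,496.28.
EOQ at €123.80 = 355.4 < 4900, so use break Q=4900: TC = 14,370×€123.80 + (14,370/4900.0)×185 + (4900.0/2)×0.34×€123.80 = €1,882,673.94.
EOQ at €121.10 = 359.4 < 7200, so use break Q=7200: TC = 14,370×€121.10 + (14,370/7200.0)×185 + (7200.0/2)×0.34×€121.10 = €1,888,802.63.
Lowest total cost is €1,836,496.28 at Q = 690.0.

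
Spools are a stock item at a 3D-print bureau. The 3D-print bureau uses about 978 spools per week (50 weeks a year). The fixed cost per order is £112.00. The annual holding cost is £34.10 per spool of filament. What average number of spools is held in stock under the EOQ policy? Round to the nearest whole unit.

Average inventory ≈ 283 spools

Annual demand D = 978 × 50 = 48,900.
The optimal lot size = √(2DS/H) = √(2 × 48,900 × 112 / 34.1) ≈ 566.76.
Average inventory = Q*/2 ≈ 566.76 / 2 = 283.381.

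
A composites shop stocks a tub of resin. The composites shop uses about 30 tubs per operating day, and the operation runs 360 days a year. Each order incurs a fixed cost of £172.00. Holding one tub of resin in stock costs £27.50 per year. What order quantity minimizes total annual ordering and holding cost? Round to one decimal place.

Annual demand D = 30 × 360 = 10,800.
EOQ = √(2DS / H) = √(2 × 10,800 × 172 / 27.5).
= √(3,715,200 / 27.5) = √135,098.1818 ≈ 367.557.

Q* ≈ 367.6 tubs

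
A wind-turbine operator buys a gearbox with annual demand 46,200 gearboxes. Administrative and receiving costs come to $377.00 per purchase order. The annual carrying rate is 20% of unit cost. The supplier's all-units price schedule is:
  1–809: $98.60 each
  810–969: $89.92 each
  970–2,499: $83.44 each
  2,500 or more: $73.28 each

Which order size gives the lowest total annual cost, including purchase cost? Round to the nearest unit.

Q* ≈ 2,500 gearboxes

Holding cost per unit per year at price C is H = 0.20·C.
Evaluate total cost at each tier's feasible EOQ or, if the EOQ is below the tier, at the tier's minimum quantity.
Tier 1 ($98.60): EOQ = 1329.1 exceeds tier's upper bound 809, so this tier is dominated.
Tier 2 ($89.92): EOQ = 1391.8 exceeds tier's upper bound 969, so this tier is dominated.
EOQ at $83.44 = 1444.8 (feasible in tier 3): TC = 46,200×$83.44 + (46,200/1444.8)×377 + (1444.8/2)×0.20×$83.44 = $3,879,038.64.
EOQ at $73.28 = 1541.7 < 2500, so use break Q=2500: TC = 46,200×$73.28 + (46,200/2500.0)×377 + (2500.0/2)×0.20×$73.28 = $3,410,822.96.
Lowest total cost is $3,410,822.96 at Q = 2500.0.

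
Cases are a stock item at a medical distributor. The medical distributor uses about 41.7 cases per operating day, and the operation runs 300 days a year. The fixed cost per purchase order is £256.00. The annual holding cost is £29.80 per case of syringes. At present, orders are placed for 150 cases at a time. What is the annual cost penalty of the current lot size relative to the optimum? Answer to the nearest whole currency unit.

Extra cost ≈ £9,770 per year

Annual demand D = 41.7 × 300 = 12,510.
EOQ = √(2DS/H) = √(2 × 12,510 × 256 / 29.8) ≈ 463.61.
Cost at Q* = (D/Q*)S + (Q*/2)H = √(2DSH) ≈ £13,815.66.
Cost at Q = 150: (12,510/150)×256 + (150/2)×29.8 = £21,350.40 + £2,235.00 = £23,585.40.
Excess = £23,585.40 − £13,815.66 = £9,769.74.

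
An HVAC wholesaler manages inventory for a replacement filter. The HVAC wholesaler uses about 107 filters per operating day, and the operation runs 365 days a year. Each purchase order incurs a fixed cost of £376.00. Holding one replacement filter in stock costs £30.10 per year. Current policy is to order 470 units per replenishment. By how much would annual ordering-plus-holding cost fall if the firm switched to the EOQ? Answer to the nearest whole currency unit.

Annual demand D = 107 × 365 = 39,055.
EOQ = √(2DS/H) = √(2 × 39,055 × 376 / 30.1) ≈ 987.79.
Cost at Q* = (D/Q*)S + (Q*/2)H = √(2DSH) ≈ £29,732.44.
Cost at Q = 470: (39,055/470)×376 + (470/2)×30.1 = £31,244.00 + £7,073.50 = £38,317.50.
Excess = £38,317.50 − £29,732.44 = £8,585.06.

Extra cost ≈ £8,585 per year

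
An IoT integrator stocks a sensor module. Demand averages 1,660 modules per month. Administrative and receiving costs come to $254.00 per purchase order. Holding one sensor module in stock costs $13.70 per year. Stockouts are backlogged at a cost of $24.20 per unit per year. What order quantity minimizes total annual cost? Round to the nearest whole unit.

Q* ≈ 1,076 modules

Annual demand D = 1,660 × 12 = 19,920.
With planned backorders, Q* = √(2DS/H) · √((H+B)/B).
√(2DS/H) = √(2 × 19,920 × 254 / 13.7) = 859.441.
√((H+B)/B) = √((13.7+24.2)/24.2) = 1.2514.
Q* ≈ 1075.544.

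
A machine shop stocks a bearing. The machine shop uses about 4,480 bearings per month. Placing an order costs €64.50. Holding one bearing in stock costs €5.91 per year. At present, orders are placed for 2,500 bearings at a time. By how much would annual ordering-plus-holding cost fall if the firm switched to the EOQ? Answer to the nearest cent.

Extra cost ≈ €2,372.47 per year

Annual demand D = 4,480 × 12 = 53,760.
EOQ = √(2DS/H) = √(2 × 53,760 × 64.5 / 5.91) ≈ 1083.26.
Cost at Q* = (D/Q*)S + (Q*/2)H = √(2DSH) ≈ €6,402.04.
Cost at Q = 2,500: (53,760/2,500)×64.5 + (2,500/2)×5.91 = €1,387.01 + €7,387.50 = €8,774.51.
Excess = €8,774.51 − €6,402.04 = €2,372.47.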